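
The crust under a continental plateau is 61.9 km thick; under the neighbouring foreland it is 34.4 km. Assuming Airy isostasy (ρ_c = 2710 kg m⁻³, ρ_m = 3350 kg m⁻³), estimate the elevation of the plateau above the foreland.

Excess crust Δ = 61.9 km − 34.4 km = 27.5 km, split between elevation h and root r with h + r = Δ.
Airy balance ρ_c h = (ρ_m − ρ_c) r gives r = h ρ_c/(ρ_m − ρ_c), so h (1 + ρ_c/(ρ_m − ρ_c)) = Δ, i.e. h = Δ (ρ_m − ρ_c)/ρ_m.
h = 27.5 km × 640/3350 = 5.25 km.

5.25 km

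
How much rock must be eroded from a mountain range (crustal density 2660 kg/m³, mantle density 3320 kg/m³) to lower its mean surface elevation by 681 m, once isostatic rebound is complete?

3430 m

Net drop Δ = e − u = e − e ρ_c/ρ_m = e (ρ_m − ρ_c)/ρ_m.
e = Δ ρ_m/(ρ_m − ρ_c) = 681 m × 3320/660 = 3430 m.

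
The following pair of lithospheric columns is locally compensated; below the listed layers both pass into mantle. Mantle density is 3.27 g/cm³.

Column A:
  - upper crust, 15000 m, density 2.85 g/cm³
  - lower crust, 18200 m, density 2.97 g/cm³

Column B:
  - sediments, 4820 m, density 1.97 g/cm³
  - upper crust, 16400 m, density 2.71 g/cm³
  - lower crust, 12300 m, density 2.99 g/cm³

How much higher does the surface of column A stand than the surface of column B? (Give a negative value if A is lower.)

−2180 m

For any compensation level in the mantle, the mantle terms cancel and isostasy reduces to e = (Σt_A − Σt_B) − (Σ(ρt)_A − Σ(ρt)_B) / ρ_m.
Σt_A = 33200 m; Σt_B = 33520 m; Σ(ρt)_A = 96804; Σ(ρt)_B = 90716.4 (in m·g/cm³).
e = (33200 − 33520) − (96804 − 90716.4) / 3.27 = −2180 m.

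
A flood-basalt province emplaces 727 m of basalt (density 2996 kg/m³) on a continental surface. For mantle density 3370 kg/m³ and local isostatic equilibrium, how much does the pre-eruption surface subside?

646 m

Subaerial loading: s = t ρ_load / ρ_m.
s = 727 m × 2996/3370 = 646 m.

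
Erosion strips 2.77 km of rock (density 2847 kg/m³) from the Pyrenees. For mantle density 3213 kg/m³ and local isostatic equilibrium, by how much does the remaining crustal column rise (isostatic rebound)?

Unloading: uplift u = e ρ_c/ρ_m = 2.77 km × 2847/3213 = 2.45 km.

2.45 km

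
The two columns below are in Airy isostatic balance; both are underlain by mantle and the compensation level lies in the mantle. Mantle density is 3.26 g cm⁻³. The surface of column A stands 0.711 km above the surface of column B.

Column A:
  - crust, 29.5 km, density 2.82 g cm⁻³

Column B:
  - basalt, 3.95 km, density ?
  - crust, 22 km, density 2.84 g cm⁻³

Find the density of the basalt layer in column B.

2.9 g cm⁻³

Take the compensation level at the base of the deeper column (depth z_c below the surface of column A) and equate Σ ρ_i t_i down to z_c; mantle fills any gap and the z_c terms cancel.
Column A: 29.5×2.82 + (z_c − 29.5)×3.26
Column B: 0.711×0 + 3.95×ρ + 22×2.84 + (z_c − 0.711 − 25.95)×3.26
The z_c×3.26 term appears on both sides and cancels. Collect the known terms of each column as K = Σ(ρt)_known − 3.26 × (depth of known layers): K_A = 83.19 − 3.26×29.5 = −12.98; K_B = 62.48 − 3.26×(0.711 + 25.95) = −24.43486.
Balance: K_A = K_B + 3.95×ρ, so ρ = (K_A − K_B)/3.95 = 11.4549/3.95 = 2.9 g cm⁻³.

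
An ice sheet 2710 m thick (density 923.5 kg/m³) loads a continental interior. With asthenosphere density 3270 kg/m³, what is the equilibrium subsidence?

In Airy isostatic equilibrium: the ice load ρ_ice t is balanced by mantle displaced below, ρ_m s.
s = t ρ_ice / ρ_m = 2710 m × 923.5/3270 = 765 m.

765 m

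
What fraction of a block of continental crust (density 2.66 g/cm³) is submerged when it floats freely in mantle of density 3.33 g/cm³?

Submerged fraction = ρ_obj/ρ_fluid = 2.66/3.33 = 0.799.

0.799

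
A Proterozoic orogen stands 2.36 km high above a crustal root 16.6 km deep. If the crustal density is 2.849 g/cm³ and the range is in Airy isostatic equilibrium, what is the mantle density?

Airy balance: ρ_c h = (ρ_m − ρ_c) r → ρ_m = ρ_c (1 + h/r).
ρ_m = 2.849 × (1 + 2.36 km/16.6 km) = 3.25 g/cm³.

3.25 g/cm³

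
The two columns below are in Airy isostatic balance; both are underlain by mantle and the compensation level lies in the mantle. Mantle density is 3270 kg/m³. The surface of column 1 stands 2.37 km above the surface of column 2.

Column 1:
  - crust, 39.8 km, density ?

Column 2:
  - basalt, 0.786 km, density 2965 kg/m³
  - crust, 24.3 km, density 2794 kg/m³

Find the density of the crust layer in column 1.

2780 kg/m³

Take the compensation level at the base of the deeper column (depth z_c below the surface of column 1) and equate Σ ρ_i t_i down to z_c; mantle fills any gap and the z_c terms cancel.
Column 1: 39.8×ρ + (z_c − 39.8)×3270
Column 2: 2.37×0 + 0.786×2965 + 24.3×2794 + (z_c − 2.37 − 25.086)×3270
The z_c×3270 term appears on both sides and cancels. Collect the known terms of each column as K = Σ(ρt)_known − 3270 × (depth of known layers): K_1 = 0 − 3270×39.8 = −130146; K_2 = 70224.69 − 3270×(2.37 + 25.086) = −19556.43.
Balance: K_1 + 39.8×ρ = K_2, so ρ = (K_2 − K_1)/39.8 = 110590/39.8 = 2780 kg/m³.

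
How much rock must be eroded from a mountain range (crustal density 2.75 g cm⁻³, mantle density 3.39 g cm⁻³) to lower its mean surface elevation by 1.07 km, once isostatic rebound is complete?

Net drop Δ = e − u = e − e ρ_c/ρ_m = e (ρ_m − ρ_c)/ρ_m.
e = Δ ρ_m/(ρ_m − ρ_c) = 1.07 km × 3.39/0.64 = 5.67 km.

5.67 km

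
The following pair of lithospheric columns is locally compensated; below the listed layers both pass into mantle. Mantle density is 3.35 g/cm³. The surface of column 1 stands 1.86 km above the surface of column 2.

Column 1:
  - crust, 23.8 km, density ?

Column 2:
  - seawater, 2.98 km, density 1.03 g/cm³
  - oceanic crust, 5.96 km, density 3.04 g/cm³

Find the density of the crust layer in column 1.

2.72 g/cm³

Take the compensation level at the base of the deeper column (depth z_c below the surface of column 1) and equate Σ ρ_i t_i down to z_c; mantle fills any gap and the z_c terms cancel.
Column 1: 23.8×ρ + (z_c − 23.8)×3.35
Column 2: 1.86×0 + 2.98×1.03 + 5.96×3.04 + (z_c − 1.86 − 8.94)×3.35
The z_c×3.35 term appears on both sides and cancels. Collect the known terms of each column as K = Σ(ρt)_known − 3.35 × (depth of known layers): K_1 = 0 − 3.35×23.8 = −79.73; K_2 = 21.1878 − 3.35×(1.86 + 8.94) = −14.9922.
Balance: K_1 + 23.8×ρ = K_2, so ρ = (K_2 − K_1)/23.8 = 64.7378/23.8 = 2.72 g/cm³.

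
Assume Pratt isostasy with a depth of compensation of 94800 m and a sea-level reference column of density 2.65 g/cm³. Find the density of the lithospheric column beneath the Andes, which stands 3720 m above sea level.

2.55 g/cm³

Pratt balance: ρ_ref D = ρ (D + h).
ρ = ρ_ref D/(D + h) = 2.65 × 94800 m/(94800 m + 3720 m) = 2.55 g/cm³.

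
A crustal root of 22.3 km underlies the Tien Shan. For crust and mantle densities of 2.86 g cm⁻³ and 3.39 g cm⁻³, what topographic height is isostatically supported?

Equating mass per unit area of the two columns: ρ_c h = (ρ_m − ρ_c) r.
h = r (ρ_m − ρ_c) / ρ_c = 22.3 km × (3.39 − 2.86) / 2.86 = 4.13 km.

4.13 km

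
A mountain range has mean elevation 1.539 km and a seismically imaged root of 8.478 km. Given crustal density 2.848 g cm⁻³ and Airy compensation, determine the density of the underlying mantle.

3.36 g cm⁻³

Airy balance: ρ_c h = (ρ_m − ρ_c) r → ρ_m = ρ_c (1 + h/r).
ρ_m = 2.848 × (1 + 1.539 km/8.478 km) = 3.36 g cm⁻³.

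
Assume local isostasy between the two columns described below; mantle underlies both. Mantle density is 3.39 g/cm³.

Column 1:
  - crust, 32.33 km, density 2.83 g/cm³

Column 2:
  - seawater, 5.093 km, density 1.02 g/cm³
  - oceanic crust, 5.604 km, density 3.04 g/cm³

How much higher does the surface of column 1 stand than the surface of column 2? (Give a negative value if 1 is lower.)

For any compensation level in the mantle, the mantle terms cancel and isostasy reduces to e = (Σt_1 − Σt_2) − (Σ(ρt)_1 − Σ(ρt)_2) / ρ_m.
Σt_1 = 32.33 km; Σt_2 = 10.697 km; Σ(ρt)_1 = 91.4939; Σ(ρt)_2 = 22.23102 (in km·g/cm³).
e = (32.33 − 10.697) − (91.4939 − 22.23102) / 3.39 = 1.2 km.

1.2 km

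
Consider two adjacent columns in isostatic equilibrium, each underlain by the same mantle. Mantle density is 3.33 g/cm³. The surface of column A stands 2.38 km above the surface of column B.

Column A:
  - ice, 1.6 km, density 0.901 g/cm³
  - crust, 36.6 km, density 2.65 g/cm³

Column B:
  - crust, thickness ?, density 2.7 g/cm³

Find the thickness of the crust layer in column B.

33.1 km

Take the compensation level at the base of the deeper column (depth z_c below the surface of column A) and equate Σ ρ_i t_i down to z_c; mantle fills any gap and the z_c terms cancel.
Column A: 1.6×0.901 + 36.6×2.65 + (z_c − 38.2)×3.33
Column B: 2.38×0 + x×2.7 + (z_c − 2.38 − 0 − x)×3.33
The z_c×3.33 term appears on both sides and cancels. Collect the known terms of each column as K = Σ(ρt)_known − 3.33 × (depth of known layers): K_A = 98.4316 − 3.33×38.2 = −28.7744; K_B = 0 − 3.33×(2.38 + 0) = −7.9254.
Balance: K_A = K_B − x×(3.33 − 2.7), so x = (K_B − K_A)/(3.33 − 2.7) = 20.849/0.63 = 33.1 km.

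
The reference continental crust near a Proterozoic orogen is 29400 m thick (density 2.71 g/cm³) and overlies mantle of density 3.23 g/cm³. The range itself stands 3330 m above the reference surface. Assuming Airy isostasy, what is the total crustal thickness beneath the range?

50100 m

Root depth r = h ρ_c / (ρ_m − ρ_c) = 3330 m × 2.71 / 0.52 = 17350 m.
Total thickness = T + h + r = 29400 m + 3330 m + 17350 m = 50100 m.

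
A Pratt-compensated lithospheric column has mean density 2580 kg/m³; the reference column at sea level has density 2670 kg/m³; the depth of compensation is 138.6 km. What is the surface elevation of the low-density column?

4.83 km

ρ_ref D = ρ (D + h) → h = D (ρ_ref − ρ)/ρ.
h = 138.6 km × (2670 − 2580)/2580 = 4.83 km.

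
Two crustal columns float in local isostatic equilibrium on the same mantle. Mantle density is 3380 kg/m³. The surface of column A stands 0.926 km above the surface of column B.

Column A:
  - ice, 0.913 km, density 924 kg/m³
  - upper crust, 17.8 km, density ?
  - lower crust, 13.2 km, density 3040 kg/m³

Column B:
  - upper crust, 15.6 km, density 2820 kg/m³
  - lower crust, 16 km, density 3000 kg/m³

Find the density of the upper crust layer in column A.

Take the compensation level at the base of the deeper column (depth z_c below the surface of column A) and equate Σ ρ_i t_i down to z_c; mantle fills any gap and the z_c terms cancel.
Column A: 0.913×924 + 17.8×ρ + 13.2×3040 + (z_c − 31.913)×3380
Column B: 0.926×0 + 15.6×2820 + 16×3000 + (z_c − 0.926 − 31.6)×3380
The z_c×3380 term appears on both sides and cancels. Collect the known terms of each column as K = Σ(ρt)_known − 3380 × (depth of known layers): K_A = 40971.612 − 3380×31.913 = −66894.328; K_B = 91992 − 3380×(0.926 + 31.6) = −17945.88.
Balance: K_A + 17.8×ρ = K_B, so ρ = (K_B − K_A)/17.8 = 48948.4/17.8 = 2750 kg/m³.

2750 kg/m³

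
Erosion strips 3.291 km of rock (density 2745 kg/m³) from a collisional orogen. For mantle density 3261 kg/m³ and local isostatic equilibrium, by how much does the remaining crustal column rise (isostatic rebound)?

2.77 km

Unloading: uplift u = e ρ_c/ρ_m = 3.291 km × 2745/3261 = 2.77 km.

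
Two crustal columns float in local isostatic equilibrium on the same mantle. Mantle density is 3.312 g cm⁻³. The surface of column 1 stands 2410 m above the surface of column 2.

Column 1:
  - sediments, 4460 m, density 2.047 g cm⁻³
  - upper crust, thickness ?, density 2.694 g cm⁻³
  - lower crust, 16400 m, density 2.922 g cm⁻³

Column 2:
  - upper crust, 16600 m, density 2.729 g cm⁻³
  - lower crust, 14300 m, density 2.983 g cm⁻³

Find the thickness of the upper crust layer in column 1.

16700 m

Take the compensation level at the base of the deeper column (depth z_c below the surface of column 1) and equate Σ ρ_i t_i down to z_c; mantle fills any gap and the z_c terms cancel.
Column 1: 4460×2.047 + x×2.694 + 16400×2.922 + (z_c − 20860 − x)×3.312
Column 2: 2410×0 + 16600×2.729 + 14300×2.983 + (z_c − 2410 − 30900)×3.312
The z_c×3.312 term appears on both sides and cancels. Collect the known terms of each column as K = Σ(ρt)_known − 3.312 × (depth of known layers): K_1 = 57050.42 − 3.312×20860 = −12037.9; K_2 = 87958.3 − 3.312×(2410 + 30900) = −22364.42.
Balance: K_1 − x×(3.312 − 2.694) = K_2, so x = (K_1 − K_2)/(3.312 − 2.694) = 10326.5/0.618 = 16700 m.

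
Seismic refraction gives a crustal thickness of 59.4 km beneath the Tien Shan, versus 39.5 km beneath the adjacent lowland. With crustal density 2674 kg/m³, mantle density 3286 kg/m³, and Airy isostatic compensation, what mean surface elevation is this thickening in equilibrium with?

3.71 km

Excess crust Δ = 59.4 km − 39.5 km = 19.9 km, split between elevation h and root r with h + r = Δ.
Airy balance ρ_c h = (ρ_m − ρ_c) r gives r = h ρ_c/(ρ_m − ρ_c), so h (1 + ρ_c/(ρ_m − ρ_c)) = Δ, i.e. h = Δ (ρ_m − ρ_c)/ρ_m.
h = 19.9 km × 612/3286 = 3.71 km.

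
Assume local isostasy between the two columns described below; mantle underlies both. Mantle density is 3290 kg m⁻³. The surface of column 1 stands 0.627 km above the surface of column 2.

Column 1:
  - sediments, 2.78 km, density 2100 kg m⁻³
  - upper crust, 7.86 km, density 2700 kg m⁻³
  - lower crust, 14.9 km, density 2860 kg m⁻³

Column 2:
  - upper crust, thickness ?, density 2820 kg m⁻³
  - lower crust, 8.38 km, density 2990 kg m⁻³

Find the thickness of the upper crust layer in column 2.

20.8 km

Take the compensation level at the base of the deeper column (depth z_c below the surface of column 1) and equate Σ ρ_i t_i down to z_c; mantle fills any gap and the z_c terms cancel.
Column 1: 2.78×2100 + 7.86×2700 + 14.9×2860 + (z_c − 25.54)×3290
Column 2: 0.627×0 + x×2820 + 8.38×2990 + (z_c − 0.627 − 8.38 − x)×3290
The z_c×3290 term appears on both sides and cancels. Collect the known terms of each column as K = Σ(ρt)_known − 3290 × (depth of known layers): K_1 = 69674 − 3290×25.54 = −14352.6; K_2 = 25056.2 − 3290×(0.627 + 8.38) = −4576.83.
Balance: K_1 = K_2 − x×(3290 − 2820), so x = (K_2 − K_1)/(3290 − 2820) = 9775.77/470 = 20.8 km.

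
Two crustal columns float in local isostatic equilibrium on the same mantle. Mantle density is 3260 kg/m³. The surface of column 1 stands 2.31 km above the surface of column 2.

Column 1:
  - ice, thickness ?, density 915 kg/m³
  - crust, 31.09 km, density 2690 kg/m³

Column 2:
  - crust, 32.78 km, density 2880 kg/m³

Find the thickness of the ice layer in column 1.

0.966 km

Take the compensation level at the base of the deeper column (depth z_c below the surface of column 1) and equate Σ ρ_i t_i down to z_c; mantle fills any gap and the z_c terms cancel.
Column 1: x×915 + 31.09×2690 + (z_c − 31.09 − x)×3260
Column 2: 2.31×0 + 32.78×2880 + (z_c − 2.31 − 32.78)×3260
The z_c×3260 term appears on both sides and cancels. Collect the known terms of each column as K = Σ(ρt)_known − 3260 × (depth of known layers): K_1 = 83632.1 − 3260×31.09 = −17721.3; K_2 = 94406.4 − 3260×(2.31 + 32.78) = −19987.
Balance: K_1 − x×(3260 − 915) = K_2, so x = (K_1 − K_2)/(3260 − 915) = 2265.7/2345 = 0.966 km.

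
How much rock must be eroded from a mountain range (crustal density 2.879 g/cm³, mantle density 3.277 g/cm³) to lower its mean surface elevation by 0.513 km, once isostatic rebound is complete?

4.22 km

Net drop Δ = e − u = e − e ρ_c/ρ_m = e (ρ_m − ρ_c)/ρ_m.
e = Δ ρ_m/(ρ_m − ρ_c) = 0.513 km × 3.277/0.398 = 4.22 km.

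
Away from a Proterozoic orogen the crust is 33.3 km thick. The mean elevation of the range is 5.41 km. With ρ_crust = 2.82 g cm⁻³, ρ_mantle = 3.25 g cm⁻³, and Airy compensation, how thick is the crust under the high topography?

Root depth r = h ρ_c / (ρ_m − ρ_c) = 5.41 km × 2.82 / 0.43 = 35.48 km.
Total thickness = T + h + r = 33.3 km + 5.41 km + 35.48 km = 74.2 km.

74.2 km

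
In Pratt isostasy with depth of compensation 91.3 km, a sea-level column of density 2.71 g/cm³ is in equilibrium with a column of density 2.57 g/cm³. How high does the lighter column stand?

ρ_ref D = ρ (D + h) → h = D (ρ_ref − ρ)/ρ.
h = 91.3 km × (2.71 − 2.57)/2.57 = 4.97 km.

4.97 km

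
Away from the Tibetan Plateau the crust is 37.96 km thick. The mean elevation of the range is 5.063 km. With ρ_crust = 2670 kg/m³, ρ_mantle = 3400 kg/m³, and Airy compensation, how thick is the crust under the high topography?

Root depth r = h ρ_c / (ρ_m − ρ_c) = 5.063 km × 2670 / 730 = 18.52 km.
Total thickness = T + h + r = 37.96 km + 5.063 km + 18.52 km = 61.5 km.

61.5 km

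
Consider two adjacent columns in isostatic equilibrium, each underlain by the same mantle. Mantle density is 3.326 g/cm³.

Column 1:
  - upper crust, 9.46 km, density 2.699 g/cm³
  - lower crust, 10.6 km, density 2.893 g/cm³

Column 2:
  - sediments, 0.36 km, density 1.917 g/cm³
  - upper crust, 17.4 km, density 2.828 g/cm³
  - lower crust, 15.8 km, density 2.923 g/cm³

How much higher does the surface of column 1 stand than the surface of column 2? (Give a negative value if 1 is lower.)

−1.51 km

For any compensation level in the mantle, the mantle terms cancel and isostasy reduces to e = (Σt_1 − Σt_2) − (Σ(ρt)_1 − Σ(ρt)_2) / ρ_m.
Σt_1 = 20.06 km; Σt_2 = 33.56 km; Σ(ρt)_1 = 56.19834; Σ(ρt)_2 = 96.08072 (in km·g/cm³).
e = (20.06 − 33.56) − (56.19834 − 96.08072) / 3.326 = −1.51 km.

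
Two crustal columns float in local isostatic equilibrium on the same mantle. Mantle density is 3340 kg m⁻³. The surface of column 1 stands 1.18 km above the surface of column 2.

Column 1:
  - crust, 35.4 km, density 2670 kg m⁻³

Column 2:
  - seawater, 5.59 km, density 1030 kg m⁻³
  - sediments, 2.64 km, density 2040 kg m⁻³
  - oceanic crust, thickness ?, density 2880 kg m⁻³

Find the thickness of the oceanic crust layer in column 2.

7.46 km

Take the compensation level at the base of the deeper column (depth z_c below the surface of column 1) and equate Σ ρ_i t_i down to z_c; mantle fills any gap and the z_c terms cancel.
Column 1: 35.4×2670 + (z_c − 35.4)×3340
Column 2: 1.18×0 + 5.59×1030 + 2.64×2040 + x×2880 + (z_c − 1.18 − 8.23 − x)×3340
The z_c×3340 term appears on both sides and cancels. Collect the known terms of each column as K = Σ(ρt)_known − 3340 × (depth of known layers): K_1 = 94518 − 3340×35.4 = −23718; K_2 = 11143.3 − 3340×(1.18 + 8.23) = −20286.1.
Balance: K_1 = K_2 − x×(3340 − 2880), so x = (K_2 − K_1)/(3340 − 2880) = 3431.9/460 = 7.46 km.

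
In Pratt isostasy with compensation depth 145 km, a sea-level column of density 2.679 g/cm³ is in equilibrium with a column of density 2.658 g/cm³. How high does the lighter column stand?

1.15 km

ρ_ref D = ρ (D + h) → h = D (ρ_ref − ρ)/ρ.
h = 145 km × (2.679 − 2.658)/2.658 = 1.15 km.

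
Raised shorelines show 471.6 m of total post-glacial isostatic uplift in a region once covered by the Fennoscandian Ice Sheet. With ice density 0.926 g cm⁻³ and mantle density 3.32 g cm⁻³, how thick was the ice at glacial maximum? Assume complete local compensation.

u = t ρ_ice/ρ_m → t = u ρ_m/ρ_ice = 471.6 m × 3.32/0.926 = 1690 m.

1690 m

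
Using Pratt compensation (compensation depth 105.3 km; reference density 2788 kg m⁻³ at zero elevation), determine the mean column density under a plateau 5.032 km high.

Pratt balance: ρ_ref D = ρ (D + h).
ρ = ρ_ref D/(D + h) = 2788 × 105.3 km/(105.3 km + 5.032 km) = 2660 kg m⁻³.

2660 kg m⁻³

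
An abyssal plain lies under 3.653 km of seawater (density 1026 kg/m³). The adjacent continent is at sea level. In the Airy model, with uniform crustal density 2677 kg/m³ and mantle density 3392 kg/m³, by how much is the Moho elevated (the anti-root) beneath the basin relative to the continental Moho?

Isostatic balance requires: replacing crust with seawater at the top is compensated by replacing crust with mantle at the base: d (ρ_c − ρ_w) = a (ρ_m − ρ_c).
a = d (ρ_c − ρ_w)/(ρ_m − ρ_c) = 3.653 km × 1651/715 = 8.44 km.

8.44 km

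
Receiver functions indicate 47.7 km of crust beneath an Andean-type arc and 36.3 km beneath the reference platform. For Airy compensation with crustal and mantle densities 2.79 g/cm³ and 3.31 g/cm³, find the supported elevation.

Excess crust Δ = 47.7 km − 36.3 km = 11.4 km, split between elevation h and root r with h + r = Δ.
Airy balance ρ_c h = (ρ_m − ρ_c) r gives r = h ρ_c/(ρ_m − ρ_c), so h (1 + ρ_c/(ρ_m − ρ_c)) = Δ, i.e. h = Δ (ρ_m − ρ_c)/ρ_m.
h = 11.4 km × 0.52/3.31 = 1.79 km.

1.79 km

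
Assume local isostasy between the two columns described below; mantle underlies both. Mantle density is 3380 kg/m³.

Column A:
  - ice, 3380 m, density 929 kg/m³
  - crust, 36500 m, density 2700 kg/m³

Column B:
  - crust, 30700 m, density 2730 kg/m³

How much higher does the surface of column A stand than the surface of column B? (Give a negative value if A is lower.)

3890 m

For any compensation level in the mantle, the mantle terms cancel and isostasy reduces to e = (Σt_A − Σt_B) − (Σ(ρt)_A − Σ(ρt)_B) / ρ_m.
Σt_A = 39880 m; Σt_B = 30700 m; Σ(ρt)_A = 101690020; Σ(ρt)_B = 83811000 (in m·kg/m³).
e = (39880 − 30700) − (101690020 − 83811000) / 3380 = 3890 m.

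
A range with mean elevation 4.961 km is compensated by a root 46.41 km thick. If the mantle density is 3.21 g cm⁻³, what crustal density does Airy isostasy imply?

ρ_c h = (ρ_m − ρ_c) r → ρ_c (h + r) = ρ_m r → ρ_c = ρ_m r / (h + r).
ρ_c = 3.21 × 46.41 km / (4.961 km + 46.41 km) = 2.9 g cm⁻³.

2.9 g cm⁻³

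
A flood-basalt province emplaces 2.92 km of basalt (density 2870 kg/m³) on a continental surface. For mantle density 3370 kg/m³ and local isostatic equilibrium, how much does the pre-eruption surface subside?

2.49 km

Subaerial loading: s = t ρ_load / ρ_m.
s = 2.92 km × 2870/3370 = 2.49 km.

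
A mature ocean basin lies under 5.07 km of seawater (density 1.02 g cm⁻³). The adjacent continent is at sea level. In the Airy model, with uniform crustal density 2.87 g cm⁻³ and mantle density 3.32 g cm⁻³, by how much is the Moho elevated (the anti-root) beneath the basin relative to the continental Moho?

20.8 km

For local isostatic compensation: replacing crust with seawater at the top is compensated by replacing crust with mantle at the base: d (ρ_c − ρ_w) = a (ρ_m − ρ_c).
a = d (ρ_c − ρ_w)/(ρ_m − ρ_c) = 5.07 km × 1.85/0.45 = 20.8 km.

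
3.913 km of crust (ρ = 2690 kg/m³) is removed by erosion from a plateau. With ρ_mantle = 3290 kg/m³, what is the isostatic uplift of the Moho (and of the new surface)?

Unloading: uplift u = e ρ_c/ρ_m = 3.913 km × 2690/3290 = 3.2 km.

3.2 km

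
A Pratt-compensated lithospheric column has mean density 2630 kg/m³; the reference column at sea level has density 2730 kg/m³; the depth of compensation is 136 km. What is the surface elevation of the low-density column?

ρ_ref D = ρ (D + h) → h = D (ρ_ref − ρ)/ρ.
h = 136 km × (2730 − 2630)/2630 = 5.17 km.

5.17 km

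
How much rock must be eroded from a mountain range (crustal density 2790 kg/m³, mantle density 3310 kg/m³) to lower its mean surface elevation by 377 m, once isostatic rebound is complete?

2400 m

Net drop Δ = e − u = e − e ρ_c/ρ_m = e (ρ_m − ρ_c)/ρ_m.
e = Δ ρ_m/(ρ_m − ρ_c) = 377 m × 3310/520 = 2400 m.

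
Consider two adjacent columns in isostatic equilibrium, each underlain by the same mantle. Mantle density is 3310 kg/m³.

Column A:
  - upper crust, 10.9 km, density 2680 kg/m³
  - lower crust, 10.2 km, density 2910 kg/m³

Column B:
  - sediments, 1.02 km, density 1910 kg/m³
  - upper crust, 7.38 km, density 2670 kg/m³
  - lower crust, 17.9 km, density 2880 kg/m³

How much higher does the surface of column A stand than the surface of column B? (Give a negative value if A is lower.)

For any compensation level in the mantle, the mantle terms cancel and isostasy reduces to e = (Σt_A − Σt_B) − (Σ(ρt)_A − Σ(ρt)_B) / ρ_m.
Σt_A = 21.1 km; Σt_B = 26.3 km; Σ(ρt)_A = 58894; Σ(ρt)_B = 73204.8 (in km·kg/m³).
e = (21.1 − 26.3) − (58894 − 73204.8) / 3310 = −0.876 km.

−0.876 km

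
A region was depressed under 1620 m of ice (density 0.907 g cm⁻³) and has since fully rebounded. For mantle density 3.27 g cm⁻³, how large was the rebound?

449 m

Removing the load lets mantle flow back in; uplift u satisfies ρ_ice t = ρ_m u.
u = t ρ_ice/ρ_m = 1620 m × 0.907/3.27 = 449 m.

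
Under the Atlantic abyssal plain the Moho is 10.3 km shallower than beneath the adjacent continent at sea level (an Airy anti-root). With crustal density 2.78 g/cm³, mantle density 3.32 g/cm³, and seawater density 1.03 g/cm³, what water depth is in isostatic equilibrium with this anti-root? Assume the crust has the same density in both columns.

Replacing a thickness d of crust by seawater at the top must be balanced by replacing crust with mantle at the base: d (ρ_c − ρ_w) = a (ρ_m − ρ_c).
d = a (ρ_m − ρ_c)/(ρ_c − ρ_w) = 10.3 km × 0.54/1.75 = 3.18 km.

3.18 km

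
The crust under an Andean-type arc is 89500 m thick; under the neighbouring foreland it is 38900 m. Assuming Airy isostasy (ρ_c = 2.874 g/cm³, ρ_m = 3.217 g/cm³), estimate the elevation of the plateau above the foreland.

Excess crust Δ = 89500 m − 38900 m = 50600 m, split between elevation h and root r with h + r = Δ.
Airy balance ρ_c h = (ρ_m − ρ_c) r gives r = h ρ_c/(ρ_m − ρ_c), so h (1 + ρ_c/(ρ_m − ρ_c)) = Δ, i.e. h = Δ (ρ_m − ρ_c)/ρ_m.
h = 50600 m × 0.343/3.217 = 5400 m.

5400 m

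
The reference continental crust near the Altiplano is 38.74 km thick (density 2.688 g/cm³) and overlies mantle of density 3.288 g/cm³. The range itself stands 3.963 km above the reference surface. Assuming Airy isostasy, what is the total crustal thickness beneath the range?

Root depth r = h ρ_c / (ρ_m − ρ_c) = 3.963 km × 2.688 / 0.6 = 17.75 km.
Total thickness = T + h + r = 38.74 km + 3.963 km + 17.75 km = 60.5 km.

60.5 km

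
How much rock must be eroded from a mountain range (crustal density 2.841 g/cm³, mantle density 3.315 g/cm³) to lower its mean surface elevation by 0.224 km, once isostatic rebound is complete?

1.57 km

Net drop Δ = e − u = e − e ρ_c/ρ_m = e (ρ_m − ρ_c)/ρ_m.
e = Δ ρ_m/(ρ_m − ρ_c) = 0.224 km × 3.315/0.474 = 1.57 km.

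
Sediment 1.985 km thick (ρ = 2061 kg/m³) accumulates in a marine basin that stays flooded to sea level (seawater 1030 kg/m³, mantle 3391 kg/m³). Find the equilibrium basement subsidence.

Submarine loading: the sediment displaces seawater, and the subsidence is in turn flooded, so s (ρ_m − ρ_w) = t (ρ_sed − ρ_w).
s = 1.985 km × (2061 − 1030) / (3391 − 1030) = 0.867 km.

0.867 km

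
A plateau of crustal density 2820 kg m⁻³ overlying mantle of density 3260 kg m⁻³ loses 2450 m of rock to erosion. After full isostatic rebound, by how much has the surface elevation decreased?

Rebound u = e ρ_c/ρ_m = 2450 m × 2820/3260 = 2119 m.
Net surface drop = e − u = 2450 m − 2119 m = e (ρ_m − ρ_c)/ρ_m = 331 m.

331 m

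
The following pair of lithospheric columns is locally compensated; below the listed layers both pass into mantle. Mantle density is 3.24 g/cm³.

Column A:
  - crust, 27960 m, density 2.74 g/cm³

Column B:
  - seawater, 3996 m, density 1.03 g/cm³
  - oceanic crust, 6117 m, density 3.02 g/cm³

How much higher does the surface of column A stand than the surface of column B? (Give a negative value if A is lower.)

For any compensation level in the mantle, the mantle terms cancel and isostasy reduces to e = (Σt_A − Σt_B) − (Σ(ρt)_A − Σ(ρt)_B) / ρ_m.
Σt_A = 27960 m; Σt_B = 10113 m; Σ(ρt)_A = 76610.4; Σ(ρt)_B = 22589.22 (in m·g/cm³).
e = (27960 − 10113) − (76610.4 − 22589.22) / 3.24 = 1170 m.

1170 m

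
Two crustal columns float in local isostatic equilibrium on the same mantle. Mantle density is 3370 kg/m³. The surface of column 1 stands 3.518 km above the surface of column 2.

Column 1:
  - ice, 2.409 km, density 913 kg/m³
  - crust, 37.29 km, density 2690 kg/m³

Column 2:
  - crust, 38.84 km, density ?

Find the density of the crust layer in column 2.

2870 kg/m³

Take the compensation level at the base of the deeper column (depth z_c below the surface of column 1) and equate Σ ρ_i t_i down to z_c; mantle fills any gap and the z_c terms cancel.
Column 1: 2.409×913 + 37.29×2690 + (z_c − 39.699)×3370
Column 2: 3.518×0 + 38.84×ρ + (z_c − 3.518 − 38.84)×3370
The z_c×3370 term appears on both sides and cancels. Collect the known terms of each column as K = Σ(ρt)_known − 3370 × (depth of known layers): K_1 = 102509.517 − 3370×39.699 = −31276.113; K_2 = 0 − 3370×(3.518 + 38.84) = −142746.46.
Balance: K_1 = K_2 + 38.84×ρ, so ρ = (K_1 − K_2)/38.84 = 111470/38.84 = 2870 kg/m³.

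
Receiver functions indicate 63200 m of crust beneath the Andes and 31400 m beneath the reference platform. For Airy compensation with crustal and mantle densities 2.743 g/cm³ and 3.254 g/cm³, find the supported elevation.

4990 m

Excess crust Δ = 63200 m − 31400 m = 31800 m, split between elevation h and root r with h + r = Δ.
Airy balance ρ_c h = (ρ_m − ρ_c) r gives r = h ρ_c/(ρ_m − ρ_c), so h (1 + ρ_c/(ρ_m − ρ_c)) = Δ, i.e. h = Δ (ρ_m − ρ_c)/ρ_m.
h = 31800 m × 0.511/3.254 = 4990 m.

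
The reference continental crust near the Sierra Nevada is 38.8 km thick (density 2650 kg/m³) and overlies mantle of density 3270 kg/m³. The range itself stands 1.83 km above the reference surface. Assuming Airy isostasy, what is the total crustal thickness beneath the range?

Root depth r = h ρ_c / (ρ_m − ρ_c) = 1.83 km × 2650 / 620 = 7.822 km.
Total thickness = T + h + r = 38.8 km + 1.83 km + 7.822 km = 48.5 km.

48.5 km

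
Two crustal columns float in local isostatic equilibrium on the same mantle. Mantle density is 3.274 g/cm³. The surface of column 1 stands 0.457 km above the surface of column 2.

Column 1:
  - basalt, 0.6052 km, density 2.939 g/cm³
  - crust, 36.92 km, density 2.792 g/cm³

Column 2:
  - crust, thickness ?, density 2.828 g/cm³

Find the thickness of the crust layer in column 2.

37 km

Take the compensation level at the base of the deeper column (depth z_c below the surface of column 1) and equate Σ ρ_i t_i down to z_c; mantle fills any gap and the z_c terms cancel.
Column 1: 0.6052×2.939 + 36.92×2.792 + (z_c − 37.5252)×3.274
Column 2: 0.457×0 + x×2.828 + (z_c − 0.457 − 0 − x)×3.274
The z_c×3.274 term appears on both sides and cancels. Collect the known terms of each column as K = Σ(ρt)_known − 3.274 × (depth of known layers): K_1 = 104.859323 − 3.274×37.5252 = −17.998182; K_2 = 0 − 3.274×(0.457 + 0) = −1.496218.
Balance: K_1 = K_2 − x×(3.274 − 2.828), so x = (K_2 − K_1)/(3.274 − 2.828) = 16.502/0.446 = 37 km.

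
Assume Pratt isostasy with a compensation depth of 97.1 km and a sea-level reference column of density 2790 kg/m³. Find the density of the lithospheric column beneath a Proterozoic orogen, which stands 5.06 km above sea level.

2650 kg/m³

Pratt balance: ρ_ref D = ρ (D + h).
ρ = ρ_ref D/(D + h) = 2790 × 97.1 km/(97.1 km + 5.06 km) = 2650 kg/m³.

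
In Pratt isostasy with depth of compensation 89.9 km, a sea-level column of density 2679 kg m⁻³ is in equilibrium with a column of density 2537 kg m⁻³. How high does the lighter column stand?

5.03 km

ρ_ref D = ρ (D + h) → h = D (ρ_ref − ρ)/ρ.
h = 89.9 km × (2679 − 2537)/2537 = 5.03 km.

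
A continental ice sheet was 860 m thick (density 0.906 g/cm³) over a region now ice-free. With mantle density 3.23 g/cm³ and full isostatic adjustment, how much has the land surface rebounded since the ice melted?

Removing the load lets mantle flow back in; uplift u satisfies ρ_ice t = ρ_m u.
u = t ρ_ice/ρ_m = 860 m × 0.906/3.23 = 241 m.

241 m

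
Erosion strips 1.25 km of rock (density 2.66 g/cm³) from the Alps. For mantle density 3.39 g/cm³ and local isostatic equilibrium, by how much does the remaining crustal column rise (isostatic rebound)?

0.981 km

Unloading: uplift u = e ρ_c/ρ_m = 1.25 km × 2.66/3.39 = 0.981 km.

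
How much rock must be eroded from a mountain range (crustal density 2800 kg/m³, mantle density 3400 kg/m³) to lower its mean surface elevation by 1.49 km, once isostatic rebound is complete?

8.44 km

Net drop Δ = e − u = e − e ρ_c/ρ_m = e (ρ_m − ρ_c)/ρ_m.
e = Δ ρ_m/(ρ_m − ρ_c) = 1.49 km × 3400/600 = 8.44 km.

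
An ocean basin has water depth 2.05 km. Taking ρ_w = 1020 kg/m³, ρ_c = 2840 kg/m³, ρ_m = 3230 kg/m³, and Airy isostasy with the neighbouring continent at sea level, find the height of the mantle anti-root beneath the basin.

Balancing pressure at the compensation depth: replacing crust with seawater at the top is compensated by replacing crust with mantle at the base: d (ρ_c − ρ_w) = a (ρ_m − ρ_c).
a = d (ρ_c − ρ_w)/(ρ_m − ρ_c) = 2.05 km × 1820/390 = 9.57 km.

9.57 km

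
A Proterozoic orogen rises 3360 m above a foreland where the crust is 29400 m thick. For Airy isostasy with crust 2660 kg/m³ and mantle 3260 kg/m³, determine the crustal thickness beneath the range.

47700 m

Root depth r = h ρ_c / (ρ_m − ρ_c) = 3360 m × 2660 / 600 = 14900 m.
Total thickness = T + h + r = 29400 m + 3360 m + 14900 m = 47700 m.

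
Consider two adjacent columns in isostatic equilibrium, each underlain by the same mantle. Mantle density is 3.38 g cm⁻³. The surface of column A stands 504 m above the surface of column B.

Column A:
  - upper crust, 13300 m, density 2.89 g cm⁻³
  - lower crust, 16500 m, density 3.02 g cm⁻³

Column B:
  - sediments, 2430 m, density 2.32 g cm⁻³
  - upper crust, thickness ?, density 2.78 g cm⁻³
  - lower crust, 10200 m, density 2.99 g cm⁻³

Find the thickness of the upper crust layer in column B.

7000 m

Take the compensation level at the base of the deeper column (depth z_c below the surface of column A) and equate Σ ρ_i t_i down to z_c; mantle fills any gap and the z_c terms cancel.
Column A: 13300×2.89 + 16500×3.02 + (z_c − 29800)×3.38
Column B: 504×0 + 2430×2.32 + x×2.78 + 10200×2.99 + (z_c − 504 − 12630 − x)×3.38
The z_c×3.38 term appears on both sides and cancels. Collect the known terms of each column as K = Σ(ρt)_known − 3.38 × (depth of known layers): K_A = 88267 − 3.38×29800 = −12457; K_B = 36135.6 − 3.38×(504 + 12630) = −8257.32.
Balance: K_A = K_B − x×(3.38 − 2.78), so x = (K_B − K_A)/(3.38 − 2.78) = 4199.68/0.6 = 7000 m.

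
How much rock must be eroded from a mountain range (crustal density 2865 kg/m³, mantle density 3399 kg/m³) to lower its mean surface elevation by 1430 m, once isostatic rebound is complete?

9100 m

Net drop Δ = e − u = e − e ρ_c/ρ_m = e (ρ_m − ρ_c)/ρ_m.
e = Δ ρ_m/(ρ_m − ρ_c) = 1430 m × 3399/534 = 9100 m.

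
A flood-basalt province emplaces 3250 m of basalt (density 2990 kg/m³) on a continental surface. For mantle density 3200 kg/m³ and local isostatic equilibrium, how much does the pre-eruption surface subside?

3040 m

Subaerial loading: s = t ρ_load / ρ_m.
s = 3250 m × 2990/3200 = 3040 m.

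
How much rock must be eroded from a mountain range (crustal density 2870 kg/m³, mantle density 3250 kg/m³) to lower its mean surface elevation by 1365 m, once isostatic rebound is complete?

11700 m

Net drop Δ = e − u = e − e ρ_c/ρ_m = e (ρ_m − ρ_c)/ρ_m.
e = Δ ρ_m/(ρ_m − ρ_c) = 1365 m × 3250/380 = 11700 m.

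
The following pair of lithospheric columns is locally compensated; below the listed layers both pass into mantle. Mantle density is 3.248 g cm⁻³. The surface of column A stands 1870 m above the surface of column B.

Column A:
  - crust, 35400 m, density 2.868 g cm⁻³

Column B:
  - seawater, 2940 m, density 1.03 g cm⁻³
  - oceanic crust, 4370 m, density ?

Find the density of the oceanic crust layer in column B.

Take the compensation level at the base of the deeper column (depth z_c below the surface of column A) and equate Σ ρ_i t_i down to z_c; mantle fills any gap and the z_c terms cancel.
Column A: 35400×2.868 + (z_c − 35400)×3.248
Column B: 1870×0 + 2940×1.03 + 4370×ρ + (z_c − 1870 − 7310)×3.248
The z_c×3.248 term appears on both sides and cancels. Collect the known terms of each column as K = Σ(ρt)_known − 3.248 × (depth of known layers): K_A = 101527.2 − 3.248×35400 = −13452; K_B = 3028.2 − 3.248×(1870 + 7310) = −26788.44.
Balance: K_A = K_B + 4370×ρ, so ρ = (K_A − K_B)/4370 = 13336.4/4370 = 3.05 g cm⁻³.

3.05 g cm⁻³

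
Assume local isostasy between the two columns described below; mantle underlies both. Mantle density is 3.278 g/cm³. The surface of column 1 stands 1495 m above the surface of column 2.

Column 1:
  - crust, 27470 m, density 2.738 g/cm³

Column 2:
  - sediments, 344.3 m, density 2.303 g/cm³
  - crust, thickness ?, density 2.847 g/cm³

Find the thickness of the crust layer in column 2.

Take the compensation level at the base of the deeper column (depth z_c below the surface of column 1) and equate Σ ρ_i t_i down to z_c; mantle fills any gap and the z_c terms cancel.
Column 1: 27470×2.738 + (z_c − 27470)×3.278
Column 2: 1495×0 + 344.3×2.303 + x×2.847 + (z_c − 1495 − 344.3 − x)×3.278
The z_c×3.278 term appears on both sides and cancels. Collect the known terms of each column as K = Σ(ρt)_known − 3.278 × (depth of known layers): K_1 = 75212.86 − 3.278×27470 = −14833.8; K_2 = 792.9229 − 3.278×(1495 + 344.3) = −5236.3025.
Balance: K_1 = K_2 − x×(3.278 − 2.847), so x = (K_2 − K_1)/(3.278 − 2.847) = 9597.5/0.431 = 22300 m.

22300 m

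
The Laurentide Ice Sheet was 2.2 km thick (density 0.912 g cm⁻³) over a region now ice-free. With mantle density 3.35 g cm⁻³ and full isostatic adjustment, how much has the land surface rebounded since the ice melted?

0.599 km

Removing the load lets mantle flow back in; uplift u satisfies ρ_ice t = ρ_m u.
u = t ρ_ice/ρ_m = 2.2 km × 0.912/3.35 = 0.599 km.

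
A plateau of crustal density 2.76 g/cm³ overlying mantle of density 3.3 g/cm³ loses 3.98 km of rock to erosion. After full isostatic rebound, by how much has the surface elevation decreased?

Rebound u = e ρ_c/ρ_m = 3.98 km × 2.76/3.3 = 3.329 km.
Net surface drop = e − u = 3.98 km − 3.329 km = e (ρ_m − ρ_c)/ρ_m = 0.651 km.

0.651 km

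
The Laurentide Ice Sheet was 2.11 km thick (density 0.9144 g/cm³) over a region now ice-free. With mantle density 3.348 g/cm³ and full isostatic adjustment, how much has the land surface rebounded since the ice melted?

Removing the load lets mantle flow back in; uplift u satisfies ρ_ice t = ρ_m u.
u = t ρ_ice/ρ_m = 2.11 km × 0.9144/3.348 = 0.576 km.

0.576 km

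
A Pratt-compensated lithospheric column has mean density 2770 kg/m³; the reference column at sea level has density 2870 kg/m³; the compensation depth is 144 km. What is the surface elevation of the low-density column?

5.2 km

ρ_ref D = ρ (D + h) → h = D (ρ_ref − ρ)/ρ.
h = 144 km × (2870 − 2770)/2770 = 5.2 km.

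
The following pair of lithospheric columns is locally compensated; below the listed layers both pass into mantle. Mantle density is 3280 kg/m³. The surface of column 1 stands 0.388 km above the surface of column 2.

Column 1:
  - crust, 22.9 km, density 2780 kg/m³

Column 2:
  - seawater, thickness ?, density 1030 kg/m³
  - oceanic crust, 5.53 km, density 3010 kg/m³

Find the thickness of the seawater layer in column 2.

3.86 km

Take the compensation level at the base of the deeper column (depth z_c below the surface of column 1) and equate Σ ρ_i t_i down to z_c; mantle fills any gap and the z_c terms cancel.
Column 1: 22.9×2780 + (z_c − 22.9)×3280
Column 2: 0.388×0 + x×1030 + 5.53×3010 + (z_c − 0.388 − 5.53 − x)×3280
The z_c×3280 term appears on both sides and cancels. Collect the known terms of each column as K = Σ(ρt)_known − 3280 × (depth of known layers): K_1 = 63662 − 3280×22.9 = −11450; K_2 = 16645.3 − 3280×(0.388 + 5.53) = −2765.74.
Balance: K_1 = K_2 − x×(3280 − 1030), so x = (K_2 − K_1)/(3280 − 1030) = 8684.26/2250 = 3.86 km.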